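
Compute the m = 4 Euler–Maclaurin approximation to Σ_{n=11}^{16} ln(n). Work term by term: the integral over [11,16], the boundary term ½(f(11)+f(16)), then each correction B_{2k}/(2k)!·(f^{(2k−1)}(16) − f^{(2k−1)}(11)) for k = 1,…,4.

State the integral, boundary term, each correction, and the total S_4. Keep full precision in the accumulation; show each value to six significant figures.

S_4 ≈ 15.5674

Integral: ∫_11^16 ln(x) dx = 12.9846.
Boundary: ½(f(11) + f(16)) = ½(2.39790 + 2.77259) = 2.58524.
Integral + boundary = 15.5698.
Correction k=1: B_{2}/2! · (f^{(1)}(16) − f^{(1)}(11)) = 1/12 · (0.0625000 − 0.0909091) = -0.00236742.
Running total after k=1: 15.5674.
Correction k=2: B_{4}/4! · (f^{(3)}(16) − f^{(3)}(11)) = −1/720 · (0.000488281 − 0.00150263) = 1.40882e-06.
Running total after k=2: 15.5674.
Correction k=3: B_{6}/6! · (f^{(5)}(16) − f^{(5)}(11)) = 1/30240 · (2.28882e-05 − 0.000149021) = -4.17106e-09.
Running total after k=3: 15.5674.
Correction k=4: B_{8}/8! · (f^{(7)}(16) − f^{(7)}(11)) = −1/1209600 · (2.68221e-06 − 3.69474e-05) = 2.83277e-11.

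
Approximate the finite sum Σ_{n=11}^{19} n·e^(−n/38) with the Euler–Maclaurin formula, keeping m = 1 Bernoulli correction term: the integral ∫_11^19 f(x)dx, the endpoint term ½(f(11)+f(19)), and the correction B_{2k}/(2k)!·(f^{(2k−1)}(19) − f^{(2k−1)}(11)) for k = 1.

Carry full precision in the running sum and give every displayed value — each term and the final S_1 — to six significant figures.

∫_11^19 x·e^(−x/38) dx evaluates to 80.2548.
½[f(11) + f(19)] = ½[8.23523 + 11.5241] = 9.87966.
Integral + boundary = 90.1345.
Order-1 term: 1/12 · (0.303265 − 0.531941) = -0.0190563.

S_1 ≈ 90.1154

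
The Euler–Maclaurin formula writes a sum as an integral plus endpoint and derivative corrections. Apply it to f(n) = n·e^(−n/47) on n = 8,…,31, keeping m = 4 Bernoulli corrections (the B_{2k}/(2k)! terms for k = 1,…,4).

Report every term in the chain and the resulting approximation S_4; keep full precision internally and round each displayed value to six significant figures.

S_4 ≈ 296.171

The integral term ∫_8^31 x·e^(−x/47) dx = 284.826.
½[f(8) + f(31)] = ½[6.74788 + 16.0292] = 11.3885.
So far: 296.215.
Correction k=1: B_{2}/2! · (f^{(1)}(31) − f^{(1)}(8)) = 1/12 · (0.176024 − 0.699913) = -0.0436574.
Running total after k=1: 296.171.
Correction k=2: B_{4}/4! · (f^{(3)}(31) − f^{(3)}(8)) = −1/720 · (0.000547835 − 0.00108053) = 7.39850e-07.
Running total after k=2: 296.171.
Correction k=3: B_{6}/6! · (f^{(5)}(31) − f^{(5)}(8)) = 1/30240 · (4.59930e-07 − 8.34861e-07) = -1.23985e-11.
Running total after k=3: 296.171.
Correction k=4: B_{8}/8! · (f^{(7)}(31) − f^{(7)}(8)) = −1/1209600 · (3.04146e-10 − 5.34438e-10) = 1.90387e-16.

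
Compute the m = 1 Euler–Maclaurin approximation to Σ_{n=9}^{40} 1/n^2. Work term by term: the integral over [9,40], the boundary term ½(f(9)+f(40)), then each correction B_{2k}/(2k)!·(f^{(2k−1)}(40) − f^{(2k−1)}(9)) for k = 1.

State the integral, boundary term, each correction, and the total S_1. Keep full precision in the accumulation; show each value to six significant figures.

S_1 ≈ 0.0928225

Integral: ∫_9^40 1/x^2 dx = 0.0861111.
Endpoint term: (f(9) + f(40))/2 = (0.0123457 + 0.000625000)/2 = 0.00648534.
Integral + boundary = 0.0925965.
Order-1 term: 1/12 · (-3.12500e-05 − (-0.00274348)) = 0.000226020.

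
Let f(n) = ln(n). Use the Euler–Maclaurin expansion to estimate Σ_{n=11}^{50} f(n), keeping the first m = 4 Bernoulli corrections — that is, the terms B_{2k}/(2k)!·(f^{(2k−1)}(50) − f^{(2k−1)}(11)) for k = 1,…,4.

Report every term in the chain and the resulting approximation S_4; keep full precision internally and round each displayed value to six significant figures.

S_4 ≈ 133.373

Integral: ∫_11^50 ln(x) dx = 130.224.
Boundary: ½(f(11) + f(50)) = ½(2.39790 + 3.91202) = 3.15496.
Running total after boundary: 133.379.
Correction k=1: B_{2}/2! · (f^{(1)}(50) − f^{(1)}(11)) = 1/12 · (0.0200000 − 0.0909091) = -0.00590909.
Running total after k=1: 133.373.
Correction k=2: B_{4}/4! · (f^{(3)}(50) − f^{(3)}(11)) = −1/720 · (1.60000e-05 − 0.00150263) = 2.06476e-06.
Running total after k=2: 133.373.
Correction k=3: B_{6}/6! · (f^{(5)}(50) − f^{(5)}(11)) = 1/30240 · (7.68000e-08 − 0.000149021) = -4.92541e-09.
Running total after k=3: 133.373.
Correction k=4: B_{8}/8! · (f^{(7)}(50) − f^{(7)}(11)) = −1/1209600 · (9.21600e-10 − 3.69474e-05) = 3.05444e-11.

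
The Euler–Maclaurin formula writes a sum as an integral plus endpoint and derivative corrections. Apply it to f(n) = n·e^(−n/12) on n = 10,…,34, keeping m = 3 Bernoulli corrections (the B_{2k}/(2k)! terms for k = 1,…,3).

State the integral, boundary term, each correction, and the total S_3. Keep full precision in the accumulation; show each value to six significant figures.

S_3 ≈ 85.4251

The integral term ∫_10^34 x·e^(−x/12) dx = 82.2672.
½[f(10) + f(34)] = ½[4.34598 + 1.99976] = 3.17287.
So far: 85.4401.
Order-1 term: 1/12 · (-0.107830 − 0.0724330) = -0.0150219.
Running total after k=1: 85.4251.
Order-2 term: −1/720 · (6.80746e-05 − 0.00653909) = 8.98753e-06.
Running total after k=2: 85.4251.
Order-3 term: 1/30240 · (6.14563e-06 − 8.73276e-05) = -2.68459e-09.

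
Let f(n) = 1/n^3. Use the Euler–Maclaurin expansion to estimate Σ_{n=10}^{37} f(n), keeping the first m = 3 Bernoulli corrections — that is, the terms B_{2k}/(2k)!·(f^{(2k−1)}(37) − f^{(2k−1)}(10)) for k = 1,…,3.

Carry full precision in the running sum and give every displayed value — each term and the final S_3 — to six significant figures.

∫_10^37 1/x^3 dx evaluates to 0.00463477.
½[f(10) + f(37)] = ½[0.00100000 + 1.97422e-05] = 0.000509871.
Running total after boundary: 0.00514464.
Correction k=1: B_{2}/2! · (f^{(1)}(37) − f^{(1)}(10)) = 1/12 · (-1.60072e-06 − (-0.000300000)) = 2.48666e-05.
Partial sum through k=1: 0.00516951.
Correction k=2: B_{4}/4! · (f^{(3)}(37) − f^{(3)}(10)) = −1/720 · (-2.33852e-08 − (-6.00000e-05)) = -8.33009e-08.
Partial sum through k=2: 0.00516942.
Correction k=3: B_{6}/6! · (f^{(5)}(37) − f^{(5)}(10)) = 1/30240 · (-7.17442e-10 − (-2.52000e-05)) = 8.33310e-10.

S_3 ≈ 0.00516943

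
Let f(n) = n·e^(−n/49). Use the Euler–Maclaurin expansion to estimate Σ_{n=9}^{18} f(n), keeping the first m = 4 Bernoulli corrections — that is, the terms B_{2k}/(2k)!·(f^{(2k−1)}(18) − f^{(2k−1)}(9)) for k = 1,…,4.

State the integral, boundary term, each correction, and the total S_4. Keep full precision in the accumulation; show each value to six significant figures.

S_4 ≈ 101.387

The integral term ∫_9^18 x·e^(−x/49) dx = 91.4286.
Boundary: ½(f(9) + f(18)) = ½(7.48987 + 12.4662) = 9.97806.
Integral + boundary = 101.407.
Order-1 term: 1/12 · (0.438156 − 0.679353) = -0.0200997.
After k=1: 101.387.
Order-2 term: −1/720 · (0.000759390 − 0.000976163) = 3.01074e-07.
After k=2: 101.387.
Order-3 term: 1/30240 · (5.56556e-07 − 6.95286e-07) = -4.58763e-12.
After k=3: 101.387.
Order-4 term: −1/1209600 · (3.31875e-10 − 4.09832e-10) = 6.44486e-17.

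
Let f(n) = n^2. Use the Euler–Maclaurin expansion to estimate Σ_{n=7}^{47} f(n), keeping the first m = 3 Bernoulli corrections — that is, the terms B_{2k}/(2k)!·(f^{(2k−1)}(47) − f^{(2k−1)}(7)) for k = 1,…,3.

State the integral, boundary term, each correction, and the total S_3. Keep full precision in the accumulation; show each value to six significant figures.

S_3 ≈ 35629.0

∫_7^47 x^2 dx evaluates to 34493.3.
Endpoint term: (f(7) + f(47))/2 = (49.0000 + 2209.00)/2 = 1129.00.
Integral + boundary = 35622.3.
Order-1 term: 1/12 · (94.0000 − 14.0000) = 6.66667.
After k=1: 35629.0.
Order-2 term: −1/720 · (0.00000 − 0.00000) = 0.00000.
After k=2: 35629.0.
Order-3 term: 1/30240 · (0.00000 − 0.00000) = 0.00000.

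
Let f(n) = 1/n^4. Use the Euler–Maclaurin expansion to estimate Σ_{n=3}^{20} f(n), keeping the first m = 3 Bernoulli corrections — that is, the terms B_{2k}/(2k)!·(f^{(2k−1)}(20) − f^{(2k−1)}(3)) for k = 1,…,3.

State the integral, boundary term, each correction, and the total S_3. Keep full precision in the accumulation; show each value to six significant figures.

S_3 ≈ 0.0197867

Integral: ∫_3^20 1/x^4 dx = 0.0123040.
½[f(3) + f(20)] = ½[0.0123457 + 6.25000e-06] = 0.00617596.
Integral + boundary = 0.0184800.
k=1: B_{2}/(2)! × [f^{(1)}(20) − f^{(1)}(3)] = 1/12 × (-1.25000e-06 − (-0.0164609)) = 0.00137164.
Partial sum through k=1: 0.0198516.
k=2: B_{4}/(4)! × [f^{(3)}(20) − f^{(3)}(3)] = −1/720 × (-9.37500e-08 − (-0.0548697)) = -7.62078e-05.
Partial sum through k=2: 0.0197754.
k=3: B_{6}/(6)! × [f^{(5)}(20) − f^{(5)}(3)] = 1/30240 × (-1.31250e-08 − (-0.341411)) = 1.12901e-05.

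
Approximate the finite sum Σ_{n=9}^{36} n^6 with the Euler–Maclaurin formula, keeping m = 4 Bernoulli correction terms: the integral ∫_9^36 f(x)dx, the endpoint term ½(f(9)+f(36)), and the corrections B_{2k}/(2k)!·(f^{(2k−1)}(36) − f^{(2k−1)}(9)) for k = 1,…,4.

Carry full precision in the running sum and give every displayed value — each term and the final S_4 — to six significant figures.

S_4 ≈ 1.23131e+10

Integral: ∫_9^36 x^6 dx = 1.11942e+10.
Endpoint term: (f(9) + f(36))/2 = (531441 + 2.17678e+09)/2 = 1.08866e+09.
Integral + boundary = 1.22829e+10.
Correction k=1: B_{2}/2! · (f^{(1)}(36) − f^{(1)}(9)) = 1/12 · (3.62797e+08 − 354294) = 3.02036e+07.
Partial sum through k=1: 1.23131e+10.
Correction k=2: B_{4}/4! · (f^{(3)}(36) − f^{(3)}(9)) = −1/720 · (5.59872e+06 − 87480.0) = -7654.50.
Partial sum through k=2: 1.23131e+10.
Correction k=3: B_{6}/6! · (f^{(5)}(36) − f^{(5)}(9)) = 1/30240 · (25920.0 − 6480.00) = 0.642857.
Partial sum through k=3: 1.23131e+10.
Correction k=4: B_{8}/8! · (f^{(7)}(36) − f^{(7)}(9)) = −1/1209600 · (0.00000 − 0.00000) = 0.00000.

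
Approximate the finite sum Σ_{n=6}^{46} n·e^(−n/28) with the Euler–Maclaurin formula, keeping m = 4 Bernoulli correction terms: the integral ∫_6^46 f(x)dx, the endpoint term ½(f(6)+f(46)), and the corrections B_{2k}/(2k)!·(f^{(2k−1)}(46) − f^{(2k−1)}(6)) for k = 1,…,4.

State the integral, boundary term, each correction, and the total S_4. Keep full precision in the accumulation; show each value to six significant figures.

Integral: ∫_6^46 x·e^(−x/28) dx = 367.596.
Boundary: ½(f(6) + f(46)) = ½(4.84271 + 8.89762) = 6.87017.
Integral + boundary = 374.466.
Order-1 term: 1/12 · (-0.124346 − 0.634164) = -0.0632091.
Partial sum through k=1: 374.403.
Order-2 term: −1/720 · (0.000334831 − 0.00286786) = 3.51809e-06.
Partial sum through k=2: 374.403.
Order-3 term: 1/30240 · (1.05646e-06 − 6.28422e-06) = -1.72876e-10.
Partial sum through k=3: 374.403.
Order-4 term: −1/1209600 · (2.15031e-09 − 1.13654e-08) = 7.61828e-15.

S_4 ≈ 374.403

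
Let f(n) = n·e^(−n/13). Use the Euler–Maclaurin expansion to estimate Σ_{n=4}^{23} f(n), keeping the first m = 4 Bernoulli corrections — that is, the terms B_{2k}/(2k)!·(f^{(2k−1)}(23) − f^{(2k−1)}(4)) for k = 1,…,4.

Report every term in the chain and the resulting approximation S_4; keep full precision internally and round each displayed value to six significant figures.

∫_4^23 x·e^(−x/13) dx evaluates to 82.6891.
Boundary: ½(f(4) + f(23)) = ½(2.94057 + 3.92067) = 3.43062.
Integral + boundary = 86.1197.
Correction k=1: B_{2}/2! · (f^{(1)}(23) − f^{(1)}(4)) = 1/12 · (-0.131126 − 0.508944) = -0.0533392.
Partial sum through k=1: 86.0664.
Correction k=2: B_{4}/4! · (f^{(3)}(23) − f^{(3)}(4)) = −1/720 · (0.00124143 − 0.0117114) = 1.45416e-05.
Partial sum through k=2: 86.0664.
Correction k=3: B_{6}/6! · (f^{(5)}(23) − f^{(5)}(4)) = 1/30240 · (1.92826e-05 − 0.000120777) = -3.35629e-09.
Partial sum through k=3: 86.0664.
Correction k=4: B_{8}/8! · (f^{(7)}(23) − f^{(7)}(4)) = −1/1209600 · (1.84730e-07 − 1.01926e-06) = 6.89925e-13.

S_4 ≈ 86.0664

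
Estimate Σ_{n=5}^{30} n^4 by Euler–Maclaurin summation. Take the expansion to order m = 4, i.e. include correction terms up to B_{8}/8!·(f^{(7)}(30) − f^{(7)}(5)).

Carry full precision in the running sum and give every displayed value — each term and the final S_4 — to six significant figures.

The integral term ∫_5^30 x^4 dx = 4.85938e+06.
Endpoint term: (f(5) + f(30))/2 = (625.000 + 810000)/2 = 405312.
Integral + boundary = 5.26469e+06.
k=1: B_{2}/(2)! × [f^{(1)}(30) − f^{(1)}(5)] = 1/12 × (108000 − 500.000) = 8958.33.
Running total after k=1: 5.27365e+06.
k=2: B_{4}/(4)! × [f^{(3)}(30) − f^{(3)}(5)] = −1/720 × (720.000 − 120.000) = -0.833333.
Running total after k=2: 5.27364e+06.
k=3: B_{6}/(6)! × [f^{(5)}(30) − f^{(5)}(5)] = 1/30240 × (0.00000 − 0.00000) = 0.00000.
Running total after k=3: 5.27364e+06.
k=4: B_{8}/(8)! × [f^{(7)}(30) − f^{(7)}(5)] = −1/1209600 × (0.00000 − 0.00000) = 0.00000.

S_4 ≈ 5.27364e+06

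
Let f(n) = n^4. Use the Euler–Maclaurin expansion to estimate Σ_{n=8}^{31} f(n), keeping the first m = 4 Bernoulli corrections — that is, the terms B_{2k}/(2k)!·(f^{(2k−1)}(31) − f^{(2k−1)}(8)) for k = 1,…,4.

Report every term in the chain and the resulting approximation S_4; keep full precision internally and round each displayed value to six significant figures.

S_4 ≈ 6.19284e+06

Integral: ∫_8^31 x^4 dx = 5.71928e+06.
Endpoint term: (f(8) + f(31))/2 = (4096.00 + 923521)/2 = 463808.
Integral + boundary = 6.18309e+06.
Order-1 term: 1/12 · (119164 − 2048.00) = 9759.67.
Running total after k=1: 6.19284e+06.
Order-2 term: −1/720 · (744.000 − 192.000) = -0.766667.
Running total after k=2: 6.19284e+06.
Order-3 term: 1/30240 · (0.00000 − 0.00000) = 0.00000.
Running total after k=3: 6.19284e+06.
Order-4 term: −1/1209600 · (0.00000 − 0.00000) = 0.00000.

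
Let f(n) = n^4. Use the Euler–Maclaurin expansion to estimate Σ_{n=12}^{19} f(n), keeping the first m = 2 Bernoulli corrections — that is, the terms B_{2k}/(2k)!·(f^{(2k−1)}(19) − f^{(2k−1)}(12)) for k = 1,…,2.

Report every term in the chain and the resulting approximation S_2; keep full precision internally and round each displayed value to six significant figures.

∫_12^19 x^4 dx evaluates to 445453.
Endpoint term: (f(12) + f(19))/2 = (20736.0 + 130321)/2 = 75528.5.
Running total after boundary: 520982.
Correction k=1: B_{2}/2! · (f^{(1)}(19) − f^{(1)}(12)) = 1/12 · (27436.0 − 6912.00) = 1710.33.
After k=1: 522692.
Correction k=2: B_{4}/4! · (f^{(3)}(19) − f^{(3)}(12)) = −1/720 · (456.000 − 288.000) = -0.233333.

S_2 ≈ 522692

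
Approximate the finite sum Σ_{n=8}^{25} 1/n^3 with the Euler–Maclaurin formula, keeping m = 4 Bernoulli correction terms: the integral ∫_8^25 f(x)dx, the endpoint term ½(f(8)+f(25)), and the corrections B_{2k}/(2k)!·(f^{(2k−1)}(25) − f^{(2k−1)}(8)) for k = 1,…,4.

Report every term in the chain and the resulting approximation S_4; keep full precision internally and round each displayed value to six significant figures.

The integral term ∫_8^25 1/x^3 dx = 0.00701250.
½[f(8) + f(25)] = ½[0.00195312 + 6.40000e-05] = 0.00100856.
So far: 0.00802106.
Correction k=1: B_{2}/2! · (f^{(1)}(25) − f^{(1)}(8)) = 1/12 · (-7.68000e-06 − (-0.000732422)) = 6.03952e-05.
Running total after k=1: 0.00808146.
Correction k=2: B_{4}/4! · (f^{(3)}(25) − f^{(3)}(8)) = −1/720 · (-2.45760e-07 − (-0.000228882)) = -3.17550e-07.
Running total after k=2: 0.00808114.
Correction k=3: B_{6}/6! · (f^{(5)}(25) − f^{(5)}(8)) = 1/30240 · (-1.65151e-08 − (-0.000150204)) = 4.96651e-09.
Running total after k=3: 0.00808115.
Correction k=4: B_{8}/8! · (f^{(7)}(25) − f^{(7)}(8)) = −1/1209600 · (-1.90254e-09 − (-0.000168979)) = -1.39697e-10.

S_4 ≈ 0.00808114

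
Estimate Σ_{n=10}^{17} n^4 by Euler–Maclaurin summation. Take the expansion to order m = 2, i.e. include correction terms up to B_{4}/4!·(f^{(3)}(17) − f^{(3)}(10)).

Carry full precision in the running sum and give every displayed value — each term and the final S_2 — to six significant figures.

S_2 ≈ 312036

∫_10^17 x^4 dx evaluates to 263971.
Boundary: ½(f(10) + f(17)) = ½(10000.0 + 83521.0) = 46760.5.
Running total after boundary: 310732.
Correction k=1: B_{2}/2! · (f^{(1)}(17) − f^{(1)}(10)) = 1/12 · (19652.0 − 4000.00) = 1304.33.
Running total after k=1: 312036.
Correction k=2: B_{4}/4! · (f^{(3)}(17) − f^{(3)}(10)) = −1/720 · (408.000 − 240.000) = -0.233333.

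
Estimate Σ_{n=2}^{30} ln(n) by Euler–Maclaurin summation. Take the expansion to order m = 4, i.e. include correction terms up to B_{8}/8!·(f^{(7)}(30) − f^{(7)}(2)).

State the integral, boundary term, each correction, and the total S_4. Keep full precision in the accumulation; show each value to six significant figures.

S_4 ≈ 74.6582

Integral: ∫_2^30 ln(x) dx = 72.6496.
Endpoint term: (f(2) + f(30))/2 = (0.693147 + 3.40120)/2 = 2.04717.
So far: 74.6968.
Correction k=1: B_{2}/2! · (f^{(1)}(30) − f^{(1)}(2)) = 1/12 · (0.0333333 − 0.500000) = -0.0388889.
Running total after k=1: 74.6579.
Correction k=2: B_{4}/4! · (f^{(3)}(30) − f^{(3)}(2)) = −1/720 · (7.40741e-05 − 0.250000) = 0.000347119.
Running total after k=2: 74.6583.
Correction k=3: B_{6}/6! · (f^{(5)}(30) − f^{(5)}(2)) = 1/30240 · (9.87654e-07 − 0.750000) = -2.48016e-05.
Running total after k=3: 74.6582.
Correction k=4: B_{8}/8! · (f^{(7)}(30) − f^{(7)}(2)) = −1/1209600 · (3.29218e-08 − 5.62500) = 4.65030e-06.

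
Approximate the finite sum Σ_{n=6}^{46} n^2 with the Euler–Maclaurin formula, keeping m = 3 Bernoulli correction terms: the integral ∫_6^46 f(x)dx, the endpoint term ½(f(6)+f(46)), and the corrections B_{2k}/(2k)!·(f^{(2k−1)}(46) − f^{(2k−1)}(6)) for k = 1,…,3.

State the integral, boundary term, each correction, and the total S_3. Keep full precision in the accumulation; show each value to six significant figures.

Integral: ∫_6^46 x^2 dx = 32373.3.
Endpoint term: (f(6) + f(46))/2 = (36.0000 + 2116.00)/2 = 1076.00.
Integral + boundary = 33449.3.
Order-1 term: 1/12 · (92.0000 − 12.0000) = 6.66667.
Running total after k=1: 33456.0.
Order-2 term: −1/720 · (0.00000 − 0.00000) = 0.00000.
Running total after k=2: 33456.0.
Order-3 term: 1/30240 · (0.00000 − 0.00000) = 0.00000.

S_3 ≈ 33456.0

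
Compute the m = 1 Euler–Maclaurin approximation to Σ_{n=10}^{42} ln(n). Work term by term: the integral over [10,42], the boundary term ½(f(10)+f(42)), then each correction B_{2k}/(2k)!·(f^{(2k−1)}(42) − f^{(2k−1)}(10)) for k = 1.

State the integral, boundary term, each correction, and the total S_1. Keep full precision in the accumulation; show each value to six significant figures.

Integral: ∫_10^42 ln(x) dx = 101.956.
½[f(10) + f(42)] = ½[2.30259 + 3.73767] = 3.02013.
Running total after boundary: 104.976.
k=1: B_{2}/(2)! × [f^{(1)}(42) − f^{(1)}(10)] = 1/12 × (0.0238095 − 0.100000) = -0.00634921.

S_1 ≈ 104.970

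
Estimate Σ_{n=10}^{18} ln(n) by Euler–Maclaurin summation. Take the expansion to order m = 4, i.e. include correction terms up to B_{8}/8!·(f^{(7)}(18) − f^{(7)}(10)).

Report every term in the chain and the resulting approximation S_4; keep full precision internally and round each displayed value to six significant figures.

Integral: ∫_10^18 ln(x) dx = 21.0008.
Boundary: ½(f(10) + f(18)) = ½(2.30259 + 2.89037) = 2.59648.
So far: 23.5973.
Correction k=1: B_{2}/2! · (f^{(1)}(18) − f^{(1)}(10)) = 1/12 · (0.0555556 − 0.100000) = -0.00370370.
Running total after k=1: 23.5936.
Correction k=2: B_{4}/4! · (f^{(3)}(18) − f^{(3)}(10)) = −1/720 · (0.000342936 − 0.00200000) = 2.30148e-06.
Running total after k=2: 23.5936.
Correction k=3: B_{6}/6! · (f^{(5)}(18) − f^{(5)}(10)) = 1/30240 · (1.27013e-05 − 0.000240000) = -7.51649e-09.
Running total after k=3: 23.5936.
Correction k=4: B_{8}/8! · (f^{(7)}(18) − f^{(7)}(10)) = −1/1209600 · (1.17605e-06 − 7.20000e-05) = 5.85515e-11.

S_4 ≈ 23.5936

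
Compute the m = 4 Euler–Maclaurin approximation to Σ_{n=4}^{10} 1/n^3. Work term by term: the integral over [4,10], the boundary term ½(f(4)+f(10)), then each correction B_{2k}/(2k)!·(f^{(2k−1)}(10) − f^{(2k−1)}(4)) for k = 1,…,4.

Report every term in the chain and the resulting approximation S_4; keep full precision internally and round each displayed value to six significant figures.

∫_4^10 1/x^3 dx evaluates to 0.0262500.
½[f(4) + f(10)] = ½[0.0156250 + 0.00100000] = 0.00831250.
Integral + boundary = 0.0345625.
Correction k=1: B_{2}/2! · (f^{(1)}(10) − f^{(1)}(4)) = 1/12 · (-0.000300000 − (-0.0117188)) = 0.000951563.
Running total after k=1: 0.0355141.
Correction k=2: B_{4}/4! · (f^{(3)}(10) − f^{(3)}(4)) = −1/720 · (-6.00000e-05 − (-0.0146484)) = -2.02617e-05.
Running total after k=2: 0.0354938.
Correction k=3: B_{6}/6! · (f^{(5)}(10) − f^{(5)}(4)) = 1/30240 · (-2.52000e-05 − (-0.0384521)) = 1.27073e-06.
Running total after k=3: 0.0354951.
Correction k=4: B_{8}/8! · (f^{(7)}(10) − f^{(7)}(4)) = −1/1209600 · (-1.81440e-05 − (-0.173035)) = -1.43036e-07.

S_4 ≈ 0.0354949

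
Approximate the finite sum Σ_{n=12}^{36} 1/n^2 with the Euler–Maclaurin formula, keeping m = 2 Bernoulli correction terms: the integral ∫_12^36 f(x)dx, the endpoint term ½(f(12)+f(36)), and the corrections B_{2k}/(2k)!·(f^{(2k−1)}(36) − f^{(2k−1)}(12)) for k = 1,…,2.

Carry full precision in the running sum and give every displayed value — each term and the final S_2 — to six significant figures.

∫_12^36 1/x^2 dx evaluates to 0.0555556.
Boundary: ½(f(12) + f(36)) = ½(0.00694444 + 0.000771605) = 0.00385802.
Integral + boundary = 0.0594136.
k=1: B_{2}/(2)! × [f^{(1)}(36) − f^{(1)}(12)] = 1/12 × (-4.28669e-05 − (-0.00115741)) = 9.28784e-05.
Running total after k=1: 0.0595065.
k=2: B_{4}/(4)! × [f^{(3)}(36) − f^{(3)}(12)] = −1/720 × (-3.96916e-07 − (-9.64506e-05)) = -1.33408e-07.

S_2 ≈ 0.0595063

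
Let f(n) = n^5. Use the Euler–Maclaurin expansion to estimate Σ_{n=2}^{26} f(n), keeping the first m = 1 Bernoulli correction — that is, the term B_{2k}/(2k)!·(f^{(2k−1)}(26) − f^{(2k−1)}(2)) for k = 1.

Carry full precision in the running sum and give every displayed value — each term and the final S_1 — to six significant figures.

Integral: ∫_2^26 x^5 dx = 5.14860e+07.
Boundary: ½(f(2) + f(26)) = ½(32.0000 + 1.18814e+07) = 5.94070e+06.
So far: 5.74267e+07.
k=1: B_{2}/(2)! × [f^{(1)}(26) − f^{(1)}(2)] = 1/12 × (2.28488e+06 − 80.0000) = 190400.

S_1 ≈ 5.76171e+07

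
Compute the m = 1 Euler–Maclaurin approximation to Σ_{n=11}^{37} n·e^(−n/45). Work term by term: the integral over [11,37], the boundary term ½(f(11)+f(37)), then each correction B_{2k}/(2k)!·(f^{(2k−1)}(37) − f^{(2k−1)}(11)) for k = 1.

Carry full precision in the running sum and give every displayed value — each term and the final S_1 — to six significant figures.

The integral term ∫_11^37 x·e^(−x/45) dx = 351.926.
½[f(11) + f(37)] = ½[8.61453 + 16.2598] = 12.4372.
Running total after boundary: 364.363.
Correction k=1: B_{2}/2! · (f^{(1)}(37) − f^{(1)}(11)) = 1/12 · (0.0781252 − 0.591705) = -0.0427984.

S_1 ≈ 364.321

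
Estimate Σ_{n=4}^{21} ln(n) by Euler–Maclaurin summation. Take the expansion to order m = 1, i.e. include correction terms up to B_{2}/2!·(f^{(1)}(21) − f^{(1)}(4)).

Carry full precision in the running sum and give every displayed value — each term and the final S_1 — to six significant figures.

S_1 ≈ 43.5883

∫_4^21 ln(x) dx evaluates to 41.3898.
Boundary: ½(f(4) + f(21)) = ½(1.38629 + 3.04452) = 2.21541.
Integral + boundary = 43.6052.
Order-1 term: 1/12 · (0.0476190 − 0.250000) = -0.0168651.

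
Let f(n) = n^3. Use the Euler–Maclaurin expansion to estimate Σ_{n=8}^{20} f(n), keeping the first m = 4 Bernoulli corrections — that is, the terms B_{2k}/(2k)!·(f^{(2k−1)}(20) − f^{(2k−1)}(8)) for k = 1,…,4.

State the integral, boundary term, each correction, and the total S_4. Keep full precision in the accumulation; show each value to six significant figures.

S_4 ≈ 43316.0

The integral term ∫_8^20 x^3 dx = 38976.0.
½[f(8) + f(20)] = ½[512.000 + 8000.00] = 4256.00.
So far: 43232.0.
k=1: B_{2}/(2)! × [f^{(1)}(20) − f^{(1)}(8)] = 1/12 × (1200.00 − 192.000) = 84.0000.
Running total after k=1: 43316.0.
k=2: B_{4}/(4)! × [f^{(3)}(20) − f^{(3)}(8)] = −1/720 × (6.00000 − 6.00000) = 0.00000.
Running total after k=2: 43316.0.
k=3: B_{6}/(6)! × [f^{(5)}(20) − f^{(5)}(8)] = 1/30240 × (0.00000 − 0.00000) = 0.00000.
Running total after k=3: 43316.0.
k=4: B_{8}/(8)! × [f^{(7)}(20) − f^{(7)}(8)] = −1/1209600 × (0.00000 − 0.00000) = 0.00000.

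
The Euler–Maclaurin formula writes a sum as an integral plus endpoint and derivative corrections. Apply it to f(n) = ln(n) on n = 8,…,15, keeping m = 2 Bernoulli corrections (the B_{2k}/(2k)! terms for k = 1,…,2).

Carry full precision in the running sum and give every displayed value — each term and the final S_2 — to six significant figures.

S_2 ≈ 19.3741

Integral: ∫_8^15 ln(x) dx = 16.9852.
Boundary: ½(f(8) + f(15)) = ½(2.07944 + 2.70805) = 2.39375.
Integral + boundary = 19.3790.
k=1: B_{2}/(2)! × [f^{(1)}(15) − f^{(1)}(8)] = 1/12 × (0.0666667 − 0.125000) = -0.00486111.
After k=1: 19.3741.
k=2: B_{4}/(4)! × [f^{(3)}(15) − f^{(3)}(8)] = −1/720 × (0.000592593 − 0.00390625) = 4.60230e-06.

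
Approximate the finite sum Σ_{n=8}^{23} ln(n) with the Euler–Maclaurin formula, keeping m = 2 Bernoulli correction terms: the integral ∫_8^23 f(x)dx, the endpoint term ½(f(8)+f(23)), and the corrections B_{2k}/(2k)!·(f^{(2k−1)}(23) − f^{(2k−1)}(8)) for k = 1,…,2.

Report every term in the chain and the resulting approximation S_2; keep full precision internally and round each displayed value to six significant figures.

∫_8^23 ln(x) dx evaluates to 40.4808.
Endpoint term: (f(8) + f(23))/2 = (2.07944 + 3.13549)/2 = 2.60747.
Integral + boundary = 43.0883.
k=1: B_{2}/(2)! × [f^{(1)}(23) − f^{(1)}(8)] = 1/12 × (0.0434783 − 0.125000) = -0.00679348.
Running total after k=1: 43.0815.
k=2: B_{4}/(4)! × [f^{(3)}(23) − f^{(3)}(8)] = −1/720 × (0.000164379 − 0.00390625) = 5.19704e-06.

S_2 ≈ 43.0815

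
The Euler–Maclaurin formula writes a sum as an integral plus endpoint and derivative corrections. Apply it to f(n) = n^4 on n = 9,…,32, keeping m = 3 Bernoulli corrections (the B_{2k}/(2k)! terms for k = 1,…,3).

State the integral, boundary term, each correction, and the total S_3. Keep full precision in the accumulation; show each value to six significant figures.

S_3 ≈ 7.23732e+06

Integral: ∫_9^32 x^4 dx = 6.69908e+06.
Boundary: ½(f(9) + f(32)) = ½(6561.00 + 1.04858e+06) = 527568.
Integral + boundary = 7.22665e+06.
k=1: B_{2}/(2)! × [f^{(1)}(32) − f^{(1)}(9)] = 1/12 × (131072 − 2916.00) = 10679.7.
Running total after k=1: 7.23732e+06.
k=2: B_{4}/(4)! × [f^{(3)}(32) − f^{(3)}(9)] = −1/720 × (768.000 − 216.000) = -0.766667.
Running total after k=2: 7.23732e+06.
k=3: B_{6}/(6)! × [f^{(5)}(32) − f^{(5)}(9)] = 1/30240 × (0.00000 − 0.00000) = 0.00000.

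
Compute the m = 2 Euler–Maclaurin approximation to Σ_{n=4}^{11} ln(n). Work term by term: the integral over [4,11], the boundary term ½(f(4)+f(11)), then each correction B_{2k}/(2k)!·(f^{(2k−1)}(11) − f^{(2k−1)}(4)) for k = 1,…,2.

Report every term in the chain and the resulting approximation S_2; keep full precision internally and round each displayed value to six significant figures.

S_2 ≈ 15.7105

∫_4^11 ln(x) dx evaluates to 13.8317.
½[f(4) + f(11)] = ½[1.38629 + 2.39790] = 1.89209.
Integral + boundary = 15.7238.
Correction k=1: B_{2}/2! · (f^{(1)}(11) − f^{(1)}(4)) = 1/12 · (0.0909091 − 0.250000) = -0.0132576.
Partial sum through k=1: 15.7105.
Correction k=2: B_{4}/4! · (f^{(3)}(11) − f^{(3)}(4)) = −1/720 · (0.00150263 − 0.0312500) = 4.13158e-05.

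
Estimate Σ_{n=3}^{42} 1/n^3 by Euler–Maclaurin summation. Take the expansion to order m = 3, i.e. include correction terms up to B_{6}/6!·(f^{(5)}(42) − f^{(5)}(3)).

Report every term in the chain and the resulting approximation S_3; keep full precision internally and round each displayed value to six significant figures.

S_3 ≈ 0.0767821

∫_3^42 1/x^3 dx evaluates to 0.0552721.
Endpoint term: (f(3) + f(42))/2 = (0.0370370 + 1.34975e-05)/2 = 0.0185253.
Integral + boundary = 0.0737974.
k=1: B_{2}/(2)! × [f^{(1)}(42) − f^{(1)}(3)] = 1/12 × (-9.64104e-07 − (-0.0370370)) = 0.00308634.
Partial sum through k=1: 0.0768837.
k=2: B_{4}/(4)! × [f^{(3)}(42) − f^{(3)}(3)] = −1/720 × (-1.09309e-08 − (-0.0823045)) = -0.000114312.
Partial sum through k=2: 0.0767694.
k=3: B_{6}/(6)! × [f^{(5)}(42) − f^{(5)}(3)] = 1/30240 × (-2.60259e-10 − (-0.384088)) = 1.27013e-05.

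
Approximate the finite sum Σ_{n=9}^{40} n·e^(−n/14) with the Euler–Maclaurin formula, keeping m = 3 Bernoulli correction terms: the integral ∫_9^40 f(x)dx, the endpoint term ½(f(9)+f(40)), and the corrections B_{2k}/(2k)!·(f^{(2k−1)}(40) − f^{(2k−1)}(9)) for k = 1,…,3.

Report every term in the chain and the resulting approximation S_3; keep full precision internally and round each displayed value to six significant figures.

S_3 ≈ 129.375

Integral: ∫_9^40 x·e^(−x/14) dx = 125.885.
Boundary: ½(f(9) + f(40)) = ½(4.73209 + 2.29730) = 3.51470.
So far: 129.399.
Order-1 term: 1/12 · (-0.106661 − 0.187781) = -0.0245368.
Running total after k=1: 129.375.
Order-2 term: −1/720 · (4.18605e-05 − 0.00632325) = 8.72416e-06.
Running total after k=2: 129.375.
Order-3 term: 1/30240 · (3.20361e-06 − 5.96349e-05) = -1.86611e-09.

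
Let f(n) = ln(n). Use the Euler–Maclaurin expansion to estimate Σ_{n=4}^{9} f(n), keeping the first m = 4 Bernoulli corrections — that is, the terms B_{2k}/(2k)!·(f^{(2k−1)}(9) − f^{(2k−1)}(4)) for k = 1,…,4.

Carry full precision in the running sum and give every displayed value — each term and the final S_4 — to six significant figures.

The integral term ∫_4^9 ln(x) dx = 9.22984.
½[f(4) + f(9)] = ½[1.38629 + 2.19722] = 1.79176.
Running total after boundary: 11.0216.
Order-1 term: 1/12 · (0.111111 − 0.250000) = -0.0115741.
Running total after k=1: 11.0100.
Order-2 term: −1/720 · (0.00274348 − 0.0312500) = 3.95924e-05.
Running total after k=2: 11.0101.
Order-3 term: 1/30240 · (0.000406442 − 0.0234375) = -7.61609e-07.
Running total after k=3: 11.0101.
Order-4 term: −1/1209600 · (0.000150534 − 0.0439453) = 3.62060e-08.

S_4 ≈ 11.0101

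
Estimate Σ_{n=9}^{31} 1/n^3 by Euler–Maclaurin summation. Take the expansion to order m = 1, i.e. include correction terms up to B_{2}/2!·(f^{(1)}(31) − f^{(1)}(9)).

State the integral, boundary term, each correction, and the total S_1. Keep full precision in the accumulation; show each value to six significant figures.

S_1 ≈ 0.00639304

∫_9^31 1/x^3 dx evaluates to 0.00565255.
Boundary: ½(f(9) + f(31)) = ½(0.00137174 + 3.35672e-05) = 0.000702655.
Integral + boundary = 0.00635520.
k=1: B_{2}/(2)! × [f^{(1)}(31) − f^{(1)}(9)] = 1/12 × (-3.24844e-06 − (-0.000457247)) = 3.78332e-05.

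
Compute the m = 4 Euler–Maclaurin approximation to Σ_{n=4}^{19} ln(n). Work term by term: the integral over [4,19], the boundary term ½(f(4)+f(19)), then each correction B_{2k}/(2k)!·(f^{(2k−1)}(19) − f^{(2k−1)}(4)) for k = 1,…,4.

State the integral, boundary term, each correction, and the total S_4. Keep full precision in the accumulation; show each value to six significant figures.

S_4 ≈ 37.5481

Integral: ∫_4^19 ln(x) dx = 35.3992.
½[f(4) + f(19)] = ½[1.38629 + 2.94444] = 2.16537.
Running total after boundary: 37.5645.
Order-1 term: 1/12 · (0.0526316 − 0.250000) = -0.0164474.
Running total after k=1: 37.5481.
Order-2 term: −1/720 · (0.000291588 − 0.0312500) = 4.29978e-05.
Running total after k=2: 37.5481.
Order-3 term: 1/30240 · (9.69267e-06 − 0.0234375) = -7.74729e-07.
Running total after k=3: 37.5481.
Order-4 term: −1/1209600 · (8.05485e-07 − 0.0439453) = 3.63298e-08.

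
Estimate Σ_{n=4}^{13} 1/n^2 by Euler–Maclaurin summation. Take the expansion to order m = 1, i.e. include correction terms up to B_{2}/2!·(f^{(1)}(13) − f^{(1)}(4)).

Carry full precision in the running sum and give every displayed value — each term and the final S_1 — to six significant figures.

S_1 ≈ 0.209814

The integral term ∫_4^13 1/x^2 dx = 0.173077.
Endpoint term: (f(4) + f(13))/2 = (0.0625000 + 0.00591716)/2 = 0.0342086.
Integral + boundary = 0.207286.
k=1: B_{2}/(2)! × [f^{(1)}(13) − f^{(1)}(4)] = 1/12 × (-0.000910332 − (-0.0312500)) = 0.00252831.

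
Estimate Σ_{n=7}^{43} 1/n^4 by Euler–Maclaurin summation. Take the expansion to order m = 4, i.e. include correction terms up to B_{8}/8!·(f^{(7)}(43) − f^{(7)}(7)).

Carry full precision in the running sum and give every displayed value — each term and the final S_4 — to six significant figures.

The integral term ∫_7^43 1/x^4 dx = 0.000967625.
½[f(7) + f(43)] = ½[0.000416493 + 2.92500e-07] = 0.000208393.
So far: 0.00117602.
Correction k=1: B_{2}/2! · (f^{(1)}(43) − f^{(1)}(7)) = 1/12 · (-2.72093e-08 − (-0.000237996)) = 1.98307e-05.
After k=1: 0.00119585.
Correction k=2: B_{4}/4! · (f^{(3)}(43) − f^{(3)}(7)) = −1/720 · (-4.41471e-10 − (-0.000145712)) = -2.02377e-07.
After k=2: 0.00119565.
Correction k=3: B_{6}/6! · (f^{(5)}(43) − f^{(5)}(7)) = 1/30240 · (-1.33707e-11 − (-0.000166528)) = 5.50687e-09.
After k=3: 0.00119565.
Correction k=4: B_{8}/8! · (f^{(7)}(43) − f^{(7)}(7)) = −1/1209600 · (-6.50817e-13 − (-0.000305868)) = -2.52867e-10.

S_4 ≈ 0.00119565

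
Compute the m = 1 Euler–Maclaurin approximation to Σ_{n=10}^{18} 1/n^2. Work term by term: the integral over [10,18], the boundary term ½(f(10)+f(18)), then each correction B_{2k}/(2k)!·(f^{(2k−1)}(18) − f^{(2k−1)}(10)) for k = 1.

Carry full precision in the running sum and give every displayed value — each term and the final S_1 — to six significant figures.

Integral: ∫_10^18 1/x^2 dx = 0.0444444.
Boundary: ½(f(10) + f(18)) = ½(0.0100000 + 0.00308642) = 0.00654321.
Running total after boundary: 0.0509877.
k=1: B_{2}/(2)! × [f^{(1)}(18) − f^{(1)}(10)] = 1/12 × (-0.000342936 − (-0.00200000)) = 0.000138089.

S_1 ≈ 0.0511257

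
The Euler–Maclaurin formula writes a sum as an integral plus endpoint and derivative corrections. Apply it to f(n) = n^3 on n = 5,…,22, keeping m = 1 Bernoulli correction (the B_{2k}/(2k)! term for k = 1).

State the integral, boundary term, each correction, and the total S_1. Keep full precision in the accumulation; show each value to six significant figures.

S_1 ≈ 63909.0

The integral term ∫_5^22 x^3 dx = 58407.8.
Endpoint term: (f(5) + f(22))/2 = (125.000 + 10648.0)/2 = 5386.50.
Integral + boundary = 63794.2.
Order-1 term: 1/12 · (1452.00 − 75.0000) = 114.750.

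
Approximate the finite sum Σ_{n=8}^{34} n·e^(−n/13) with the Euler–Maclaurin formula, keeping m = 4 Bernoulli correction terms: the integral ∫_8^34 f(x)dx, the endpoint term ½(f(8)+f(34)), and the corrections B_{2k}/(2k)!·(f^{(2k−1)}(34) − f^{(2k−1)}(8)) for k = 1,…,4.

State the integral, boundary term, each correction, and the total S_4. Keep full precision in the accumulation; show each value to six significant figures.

The integral term ∫_8^34 x·e^(−x/13) dx = 102.850.
Endpoint term: (f(8) + f(34))/2 = (4.32346 + 2.48675)/2 = 3.40511.
Running total after boundary: 106.255.
Correction k=1: B_{2}/2! · (f^{(1)}(34) − f^{(1)}(8)) = 1/12 · (-0.118149 − 0.207859) = -0.0271673.
After k=1: 106.228.
Correction k=2: B_{4}/4! · (f^{(3)}(34) − f^{(3)}(8)) = −1/720 · (0.000166453 − 0.00762559) = 1.03599e-05.
After k=2: 106.228.
Correction k=3: B_{6}/6! · (f^{(5)}(34) − f^{(5)}(8)) = 1/30240 · (6.10658e-06 − 8.29660e-05) = -2.54165e-09.
After k=3: 106.228.
Correction k=4: B_{8}/8! · (f^{(7)}(34) − f^{(7)}(8)) = −1/1209600 · (6.64392e-08 − 7.14853e-07) = 5.36056e-13.

S_4 ≈ 106.228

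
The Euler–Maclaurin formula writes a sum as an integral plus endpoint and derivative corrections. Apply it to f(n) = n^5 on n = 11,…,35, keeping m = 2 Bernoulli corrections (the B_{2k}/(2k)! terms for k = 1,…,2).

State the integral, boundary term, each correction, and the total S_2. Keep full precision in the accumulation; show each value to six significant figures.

The integral term ∫_11^35 x^5 dx = 3.06082e+08.
½[f(11) + f(35)] = ½[161051 + 5.25219e+07] = 2.63415e+07.
Integral + boundary = 3.32424e+08.
Correction k=1: B_{2}/2! · (f^{(1)}(35) − f^{(1)}(11)) = 1/12 · (7.50312e+06 − 73205.0) = 619160.
Partial sum through k=1: 3.33043e+08.
Correction k=2: B_{4}/4! · (f^{(3)}(35) − f^{(3)}(11)) = −1/720 · (73500.0 − 7260.00) = -92.0000.

S_2 ≈ 3.33043e+08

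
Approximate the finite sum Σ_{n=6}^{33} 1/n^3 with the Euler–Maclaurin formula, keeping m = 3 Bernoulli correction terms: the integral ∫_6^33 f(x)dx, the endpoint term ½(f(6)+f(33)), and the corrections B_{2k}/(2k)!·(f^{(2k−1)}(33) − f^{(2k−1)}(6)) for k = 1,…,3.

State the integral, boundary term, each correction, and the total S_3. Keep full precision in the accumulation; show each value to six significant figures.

The integral term ∫_6^33 1/x^3 dx = 0.0134298.
Endpoint term: (f(6) + f(33))/2 = (0.00462963 + 2.78265e-05)/2 = 0.00232873.
Integral + boundary = 0.0157585.
k=1: B_{2}/(2)! × [f^{(1)}(33) − f^{(1)}(6)] = 1/12 × (-2.52968e-06 − (-0.00231481)) = 0.000192690.
Partial sum through k=1: 0.0159512.
k=2: B_{4}/(4)! × [f^{(3)}(33) − f^{(3)}(6)] = −1/720 × (-4.64588e-08 − (-0.00128601)) = -1.78606e-06.
Partial sum through k=2: 0.0159494.
k=3: B_{6}/(6)! × [f^{(5)}(33) − f^{(5)}(6)] = 1/30240 × (-1.79180e-09 − (-0.00150034)) = 4.96145e-08.

S_3 ≈ 0.0159494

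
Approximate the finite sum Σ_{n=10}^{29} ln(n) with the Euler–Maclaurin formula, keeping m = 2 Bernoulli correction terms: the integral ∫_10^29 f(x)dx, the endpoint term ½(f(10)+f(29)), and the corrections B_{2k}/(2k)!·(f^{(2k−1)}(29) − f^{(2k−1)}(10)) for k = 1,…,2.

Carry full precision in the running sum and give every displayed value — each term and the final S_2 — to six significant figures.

S_2 ≈ 58.4552

Integral: ∫_10^29 ln(x) dx = 55.6257.
Endpoint term: (f(10) + f(29))/2 = (2.30259 + 3.36730)/2 = 2.83494.
Running total after boundary: 58.4607.
Order-1 term: 1/12 · (0.0344828 − 0.100000) = -0.00545977.
After k=1: 58.4552.
Order-2 term: −1/720 · (8.20042e-05 − 0.00200000) = 2.66388e-06.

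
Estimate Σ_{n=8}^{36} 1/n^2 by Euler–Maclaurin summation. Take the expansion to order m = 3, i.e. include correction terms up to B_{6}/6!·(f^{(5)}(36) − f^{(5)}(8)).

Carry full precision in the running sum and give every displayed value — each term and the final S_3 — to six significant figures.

The integral term ∫_8^36 1/x^2 dx = 0.0972222.
Endpoint term: (f(8) + f(36))/2 = (0.0156250 + 0.000771605)/2 = 0.00819830.
So far: 0.105421.
k=1: B_{2}/(2)! × [f^{(1)}(36) − f^{(1)}(8)] = 1/12 × (-4.28669e-05 − (-0.00390625)) = 0.000321949.
Running total after k=1: 0.105742.
k=2: B_{4}/(4)! × [f^{(3)}(36) − f^{(3)}(8)] = −1/720 × (-3.96916e-07 − (-0.000732422)) = -1.01670e-06.
Running total after k=2: 0.105741.
k=3: B_{6}/(6)! × [f^{(5)}(36) − f^{(5)}(8)] = 1/30240 × (-9.18787e-09 − (-0.000343323)) = 1.13530e-08.

S_3 ≈ 0.105741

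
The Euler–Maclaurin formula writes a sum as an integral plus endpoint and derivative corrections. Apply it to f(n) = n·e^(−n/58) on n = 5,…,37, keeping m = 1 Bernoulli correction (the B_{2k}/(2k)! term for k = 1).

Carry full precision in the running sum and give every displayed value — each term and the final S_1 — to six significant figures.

S_1 ≈ 452.812

Integral: ∫_5^37 x·e^(−x/58) dx = 440.797.
Boundary: ½(f(5) + f(37)) = ½(4.58702 + 19.5502) = 12.0686.
So far: 452.866.
Correction k=1: B_{2}/2! · (f^{(1)}(37) − f^{(1)}(5)) = 1/12 · (0.191312 − 0.838318) = -0.0539172.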